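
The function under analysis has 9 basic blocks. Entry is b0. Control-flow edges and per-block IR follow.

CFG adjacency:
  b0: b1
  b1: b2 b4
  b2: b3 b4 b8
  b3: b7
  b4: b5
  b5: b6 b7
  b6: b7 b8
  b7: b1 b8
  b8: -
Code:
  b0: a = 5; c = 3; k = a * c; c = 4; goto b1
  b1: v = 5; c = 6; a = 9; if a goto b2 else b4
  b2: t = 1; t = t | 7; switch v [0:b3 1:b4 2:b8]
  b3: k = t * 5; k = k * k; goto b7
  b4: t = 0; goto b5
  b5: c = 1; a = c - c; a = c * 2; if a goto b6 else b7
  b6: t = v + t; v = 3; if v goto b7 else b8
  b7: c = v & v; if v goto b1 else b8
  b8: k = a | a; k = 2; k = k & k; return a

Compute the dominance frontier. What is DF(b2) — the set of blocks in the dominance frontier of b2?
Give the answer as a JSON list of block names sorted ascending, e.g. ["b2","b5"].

idom tree: b1←b0 b2←b1 b3←b2 b4←b1 b5←b4 b6←b5 b7←b1 b8←b1
Dom at joins:
  b1: preds {b0,b7}: {b0} ∩ {b0,b1,b7} = {b0}; idom=b0
  b4: preds {b1,b2}: {b0,b1} ∩ {b0,b1,b2} = {b0,b1}; idom=b1
  b7: preds {b3,b5,b6}: {b0,b1,b2,b3} ∩ {b0,b1,b4,b5} ∩ {b0,b1,b4,b5,b6} = {b0,b1}; idom=b1
  b8: preds {b2,b6,b7}: {b0,b1,b2} ∩ {b0,b1,b4,b5,b6} ∩ {b0,b1,b7} = {b0,b1}; idom=b1

DF derivation:
  join b1 pred b0: · stop@b0
  join b1 pred b7: b7→b1 stop@b0
  join b4 pred b1: · stop@b1
  join b4 pred b2: b2 stop@b1
  join b7 pred b3: b3→b2 stop@b1
  join b7 pred b5: b5→b4 stop@b1
  join b7 pred b6: b6→b5→b4 stop@b1
  join b8 pred b2: b2 stop@b1
  join b8 pred b6: b6→b5→b4 stop@b1
  join b8 pred b7: b7 stop@b1
  b0 → ∅
  b1 → {b1}
  b2 → {b4,b7,b8}
  b3 → {b7}
  b4 → {b7,b8}
  b5 → {b7,b8}
  b6 → {b7,b8}
  b7 → {b1,b8}
  b8 → ∅

DF(b2) = ["b4", "b7", "b8"]

Answer: ["b4", "b7", "b8"]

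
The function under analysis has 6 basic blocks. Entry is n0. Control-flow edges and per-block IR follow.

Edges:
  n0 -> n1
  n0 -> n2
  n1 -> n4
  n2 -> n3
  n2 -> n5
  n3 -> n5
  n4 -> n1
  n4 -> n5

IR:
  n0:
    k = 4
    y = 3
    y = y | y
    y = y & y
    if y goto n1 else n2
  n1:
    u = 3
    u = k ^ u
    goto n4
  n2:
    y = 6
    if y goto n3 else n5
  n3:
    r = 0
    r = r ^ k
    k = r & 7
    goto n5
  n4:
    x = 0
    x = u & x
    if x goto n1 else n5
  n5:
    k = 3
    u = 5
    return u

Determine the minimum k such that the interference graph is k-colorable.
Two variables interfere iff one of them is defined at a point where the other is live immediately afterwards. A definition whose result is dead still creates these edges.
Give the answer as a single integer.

Block summaries:
  n0: def={k,y} ue=∅
  n1: def={u} ue={k}
  n2: def={y} ue=∅
  n3: def={k,r} ue={k}
  n4: def={x} ue={u}
  n5: def={k,u} ue=∅

Backward fixpoint:
  live n0: ∅→{k}
  live n1: {k}→{k,u}
  live n2: {k}→{k}
  live n3: {k}→∅
  live n4: {k,u}→{k}
  live n5: ∅→∅

Conflict graph:
  k↔{r,u,x,y}
  r↔{k}
  u↔{k,x}
  x↔{k,u}
  y↔{k}

Registers:
  lower bound: {k,u,x} mutually conflict ⇒ χ ≥ 3
  3-colouring: c0={k}  c1={r,u,y}  c2={x}
  χ = 3

Answer: 3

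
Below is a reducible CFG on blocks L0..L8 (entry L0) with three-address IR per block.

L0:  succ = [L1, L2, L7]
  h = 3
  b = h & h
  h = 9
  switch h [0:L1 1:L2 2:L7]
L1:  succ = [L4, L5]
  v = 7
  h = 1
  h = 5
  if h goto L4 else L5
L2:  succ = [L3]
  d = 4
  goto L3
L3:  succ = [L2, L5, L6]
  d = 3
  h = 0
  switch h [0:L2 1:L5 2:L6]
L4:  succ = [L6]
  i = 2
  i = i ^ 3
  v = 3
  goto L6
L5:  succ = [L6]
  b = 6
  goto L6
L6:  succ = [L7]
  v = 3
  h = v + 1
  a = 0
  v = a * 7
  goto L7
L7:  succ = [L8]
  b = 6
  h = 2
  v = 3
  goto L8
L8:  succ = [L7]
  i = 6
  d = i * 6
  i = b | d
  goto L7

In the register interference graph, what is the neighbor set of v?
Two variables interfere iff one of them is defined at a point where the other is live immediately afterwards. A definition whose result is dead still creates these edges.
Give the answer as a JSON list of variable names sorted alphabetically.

Answer: ["b"]

Working:
Block summaries:
  L0: {b,h} / ∅
  L1: {h,v} / ∅
  L2: {d} / ∅
  L3: {d,h} / ∅
  L4: {i,v} / ∅
  L5: {b} / ∅
  L6: {a,h,v} / ∅
  L7: {b,h,v} / ∅
  L8: {d,i} / {b}

Backward fixpoint:
  L0: in=∅ out=∅
  L1: in=∅ out=∅
  L2: in=∅ out=∅
  L3: in=∅ out=∅
  L4: in=∅ out=∅
  L5: in=∅ out=∅
  L6: in=∅ out=∅
  L7: in=∅ out={b}
  L8: in={b} out=∅

Interfere edges:
  a — ∅
  b — {d,h,i,v}
  d — {b}
  h — {b}
  i — {b}
  v — {b}

N(v) = ["b"]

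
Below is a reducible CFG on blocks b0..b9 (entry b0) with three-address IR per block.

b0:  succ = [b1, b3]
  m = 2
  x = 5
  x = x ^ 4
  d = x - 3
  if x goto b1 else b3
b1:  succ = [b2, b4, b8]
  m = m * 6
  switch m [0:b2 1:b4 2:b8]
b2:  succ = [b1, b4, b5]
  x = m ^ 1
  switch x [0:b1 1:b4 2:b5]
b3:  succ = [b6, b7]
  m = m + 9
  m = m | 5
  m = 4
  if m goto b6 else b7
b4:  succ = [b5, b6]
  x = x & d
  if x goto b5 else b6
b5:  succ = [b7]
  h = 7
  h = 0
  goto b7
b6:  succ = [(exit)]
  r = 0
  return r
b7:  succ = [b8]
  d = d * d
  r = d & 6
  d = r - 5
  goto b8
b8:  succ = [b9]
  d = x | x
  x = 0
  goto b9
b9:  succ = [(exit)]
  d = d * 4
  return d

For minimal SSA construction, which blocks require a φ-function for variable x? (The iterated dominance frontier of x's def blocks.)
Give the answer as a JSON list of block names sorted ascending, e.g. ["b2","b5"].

idom tree: b1←b0 b2←b1 b3←b0 b4←b1 b5←b1 b6←b0 b7←b0 b8←b0 b9←b8
Join-block Dom:
  b1: preds {b0,b2}: {b0} ∩ {b0,b1,b2} = {b0}; idom=b0
  b4: preds {b1,b2}: {b0,b1} ∩ {b0,b1,b2} = {b0,b1}; idom=b1
  b5: preds {b2,b4}: {b0,b1,b2} ∩ {b0,b1,b4} = {b0,b1}; idom=b1
  b6: preds {b3,b4}: {b0,b3} ∩ {b0,b1,b4} = {b0}; idom=b0
  b7: preds {b3,b5}: {b0,b3} ∩ {b0,b1,b5} = {b0}; idom=b0
  b8: preds {b1,b7}: {b0,b1} ∩ {b0,b7} = {b0}; idom=b0

DF derivation:
  b1←b0: walk · to b0
  b1←b2: walk b2→b1 to b0
  b4←b1: walk · to b1
  b4←b2: walk b2 to b1
  b5←b2: walk b2 to b1
  b5←b4: walk b4 to b1
  b6←b3: walk b3 to b0
  b6←b4: walk b4→b1 to b0
  b7←b3: walk b3 to b0
  b7←b5: walk b5→b1 to b0
  b8←b1: walk b1 to b0
  b8←b7: walk b7 to b0
  b0: DF=∅
  b1: DF={b1,b6,b7,b8}
  b2: DF={b1,b4,b5}
  b3: DF={b6,b7}
  b4: DF={b5,b6}
  b5: DF={b7}
  b6: DF=∅
  b7: DF={b8}
  b8: DF=∅
  b9: DF=∅

φ for x: defs {b0,b2,b4,b8}
  DF⁺ = {b1,b4,b5,b6,b7,b8}

Answer: ["b1", "b4", "b5", "b6", "b7", "b8"]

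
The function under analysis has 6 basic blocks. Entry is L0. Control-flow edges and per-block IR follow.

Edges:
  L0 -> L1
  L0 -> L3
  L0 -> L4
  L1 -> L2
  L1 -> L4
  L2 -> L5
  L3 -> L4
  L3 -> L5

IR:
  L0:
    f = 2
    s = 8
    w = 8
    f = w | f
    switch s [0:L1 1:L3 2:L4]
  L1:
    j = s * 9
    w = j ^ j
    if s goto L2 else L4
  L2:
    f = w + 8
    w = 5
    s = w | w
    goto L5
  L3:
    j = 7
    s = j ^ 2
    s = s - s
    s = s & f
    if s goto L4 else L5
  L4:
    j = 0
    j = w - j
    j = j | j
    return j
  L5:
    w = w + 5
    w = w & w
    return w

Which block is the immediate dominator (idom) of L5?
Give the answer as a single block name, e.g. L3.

idom tree: L1←L0 L2←L1 L3←L0 L4←L0 L5←L0
Join-block Dom:
  L4: preds {L0,L1,L3}: {L0} ∩ {L0,L1} ∩ {L0,L3} = {L0}; idom=L0
  L5: preds {L2,L3}: {L0,L1,L2} ∩ {L0,L3} = {L0}; idom=L0

idom(L5) = L0

Answer: L0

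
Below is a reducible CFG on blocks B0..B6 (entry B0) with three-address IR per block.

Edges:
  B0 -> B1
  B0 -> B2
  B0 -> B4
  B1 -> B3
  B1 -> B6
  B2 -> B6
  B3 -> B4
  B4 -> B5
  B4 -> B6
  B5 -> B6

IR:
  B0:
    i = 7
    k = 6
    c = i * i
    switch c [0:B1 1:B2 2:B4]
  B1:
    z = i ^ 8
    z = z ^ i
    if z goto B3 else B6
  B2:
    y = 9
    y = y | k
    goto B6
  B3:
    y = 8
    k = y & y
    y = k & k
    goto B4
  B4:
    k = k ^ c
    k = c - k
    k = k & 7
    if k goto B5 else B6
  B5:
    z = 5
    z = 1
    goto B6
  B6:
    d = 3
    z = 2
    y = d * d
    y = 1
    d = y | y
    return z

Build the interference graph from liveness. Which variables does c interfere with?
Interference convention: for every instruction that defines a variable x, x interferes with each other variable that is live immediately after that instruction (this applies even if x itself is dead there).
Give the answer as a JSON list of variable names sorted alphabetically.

Block summaries:
  B0: def={c,i,k} ue=∅
  B1: def={z} ue={i}
  B2: def={y} ue={k}
  B3: def={k,y} ue=∅
  B4: def={k} ue={c,k}
  B5: def={z} ue=∅
  B6: def={d,y,z} ue=∅

Live sets:
  B0: in=∅ out={c,i,k}
  B1: in={c,i} out={c}
  B2: in={k} out=∅
  B3: in={c} out={c,k}
  B4: in={c,k} out=∅
  B5: in=∅ out=∅
  B6: in=∅ out=∅

Interfere edges:
  c — {i,k,y,z}
  d — {z}
  i — {c,k,z}
  k — {c,i,y}
  y — {c,k,z}
  z — {c,d,i,y}

N(c) = ["i", "k", "y", "z"]

Answer: ["i", "k", "y", "z"]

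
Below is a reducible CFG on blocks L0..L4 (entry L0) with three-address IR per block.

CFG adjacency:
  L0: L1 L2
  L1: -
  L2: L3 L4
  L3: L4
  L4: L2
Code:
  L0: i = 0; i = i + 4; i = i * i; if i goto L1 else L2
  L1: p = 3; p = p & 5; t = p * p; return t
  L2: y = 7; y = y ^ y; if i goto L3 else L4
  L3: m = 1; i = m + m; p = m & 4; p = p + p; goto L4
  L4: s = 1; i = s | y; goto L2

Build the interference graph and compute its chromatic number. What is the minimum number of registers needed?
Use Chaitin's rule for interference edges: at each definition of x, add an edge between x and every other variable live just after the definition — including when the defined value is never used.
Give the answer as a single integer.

Answer: 3

Analysis:
def/use:
  L0: {i} / ∅
  L1: {p,t} / ∅
  L2: {y} / {i}
  L3: {i,m,p} / ∅
  L4: {i,s} / {y}

Live sets:
  live L0: ∅→{i}
  live L1: ∅→∅
  live L2: {i}→{y}
  live L3: {y}→{y}
  live L4: {y}→{i}

Conflict graph:
  i — {m,y}
  m — {i,y}
  p — {y}
  s — {y}
  t — ∅
  y — {i,m,p,s}

Registers:
  clique {i,m,y} ⇒ need ≥ 3
  assign i→R1 m→R2 p→R1 s→R1 t→R0 y→R0 — no edge inside a register ⇒ χ ≤ 3
  χ = 3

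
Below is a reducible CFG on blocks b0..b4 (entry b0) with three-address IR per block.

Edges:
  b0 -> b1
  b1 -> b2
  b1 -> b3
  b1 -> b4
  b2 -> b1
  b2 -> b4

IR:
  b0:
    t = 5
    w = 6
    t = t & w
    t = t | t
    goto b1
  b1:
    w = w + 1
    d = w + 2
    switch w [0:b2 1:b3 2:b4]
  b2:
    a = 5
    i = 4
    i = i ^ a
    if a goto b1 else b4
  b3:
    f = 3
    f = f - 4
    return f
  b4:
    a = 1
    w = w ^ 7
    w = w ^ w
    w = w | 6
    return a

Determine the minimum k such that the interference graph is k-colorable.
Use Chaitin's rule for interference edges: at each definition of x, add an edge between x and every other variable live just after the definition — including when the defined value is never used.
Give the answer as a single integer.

Answer: 3

Derivation:
def/use:
  b0 def {t,w} use ∅
  b1 def {d,w} use {w}
  b2 def {a,i} use ∅
  b3 def {f} use ∅
  b4 def {a,w} use {w}

Liveness:
  live b0: ∅→{w}
  live b1: {w}→{w}
  live b2: {w}→{w}
  live b3: ∅→∅
  live b4: {w}→∅

Conflict graph:
  a — {i,w}
  d — {w}
  f — ∅
  i — {a,w}
  t — {w}
  w — {a,d,i,t}

Chromatic number:
  {a,i,w} pairwise interfere (3-clique) ⇒ χ ≥ 3
  assign a→c1 d→c1 f→c0 i→c2 t→c1 w→c0 — no edge inside a register ⇒ χ ≤ 3
  χ = 3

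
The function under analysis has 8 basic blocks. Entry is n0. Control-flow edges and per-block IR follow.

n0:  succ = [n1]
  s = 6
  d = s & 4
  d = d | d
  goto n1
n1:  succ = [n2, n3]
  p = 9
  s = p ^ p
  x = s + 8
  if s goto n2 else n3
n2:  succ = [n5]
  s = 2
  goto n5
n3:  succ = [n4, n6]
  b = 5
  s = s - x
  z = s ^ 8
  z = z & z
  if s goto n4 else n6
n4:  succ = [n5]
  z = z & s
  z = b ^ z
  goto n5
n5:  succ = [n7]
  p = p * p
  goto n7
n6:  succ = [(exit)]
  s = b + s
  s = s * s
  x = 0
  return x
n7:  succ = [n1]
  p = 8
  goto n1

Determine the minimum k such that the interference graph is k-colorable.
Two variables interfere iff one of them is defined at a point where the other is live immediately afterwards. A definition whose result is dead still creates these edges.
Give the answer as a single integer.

Answer: 4

Analysis:
def/use:
  n0: {d,s} / ∅
  n1: {p,s,x} / ∅
  n2: {s} / ∅
  n3: {b,s,z} / {s,x}
  n4: {z} / {b,s,z}
  n5: {p} / {p}
  n6: {s,x} / {b,s}
  n7: {p} / ∅

Liveness:
  live n0: ∅→∅
  live n1: ∅→{p,s,x}
  live n2: {p}→{p}
  live n3: {p,s,x}→{b,p,s,z}
  live n4: {b,p,s,z}→{p}
  live n5: {p}→∅
  live n6: {b,s}→∅
  live n7: ∅→∅

Interference:
  b — {p,s,x,z}
  d — ∅
  p — {b,s,x,z}
  s — {b,p,x,z}
  x — {b,p,s}
  z — {b,p,s}

Chromatic number:
  lower bound: {b,p,s,x} mutually conflict ⇒ χ ≥ 4
  assign b→r0 d→r0 p→r1 s→r2 x→r3 z→r3 — no edge inside a register ⇒ χ ≤ 4
  χ = 4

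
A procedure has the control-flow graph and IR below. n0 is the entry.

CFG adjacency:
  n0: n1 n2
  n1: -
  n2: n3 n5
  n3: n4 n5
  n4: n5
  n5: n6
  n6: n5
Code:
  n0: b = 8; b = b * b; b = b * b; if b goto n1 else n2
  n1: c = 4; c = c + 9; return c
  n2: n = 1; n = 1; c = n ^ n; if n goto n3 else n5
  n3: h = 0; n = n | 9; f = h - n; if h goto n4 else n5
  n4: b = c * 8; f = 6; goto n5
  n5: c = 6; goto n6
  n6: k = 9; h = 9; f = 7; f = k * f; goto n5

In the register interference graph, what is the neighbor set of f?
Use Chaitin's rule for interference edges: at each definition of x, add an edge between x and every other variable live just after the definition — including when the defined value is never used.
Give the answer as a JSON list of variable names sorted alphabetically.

Answer: ["c", "h", "k"]

Derivation:
Block summaries:
  n0: {b} / ∅
  n1: {c} / ∅
  n2: {c,n} / ∅
  n3: {f,h,n} / {n}
  n4: {b,f} / {c}
  n5: {c} / ∅
  n6: {f,h,k} / ∅

Live sets:
  n0 li=∅ lo=∅
  n1 li=∅ lo=∅
  n2 li=∅ lo={c,n}
  n3 li={c,n} lo={c}
  n4 li={c} lo=∅
  n5 li=∅ lo=∅
  n6 li=∅ lo=∅

Interference:
  b: ∅
  c: {f,h,n}
  f: {c,h,k}
  h: {c,f,k,n}
  k: {f,h}
  n: {c,h}

N(f) = ["c", "h", "k"]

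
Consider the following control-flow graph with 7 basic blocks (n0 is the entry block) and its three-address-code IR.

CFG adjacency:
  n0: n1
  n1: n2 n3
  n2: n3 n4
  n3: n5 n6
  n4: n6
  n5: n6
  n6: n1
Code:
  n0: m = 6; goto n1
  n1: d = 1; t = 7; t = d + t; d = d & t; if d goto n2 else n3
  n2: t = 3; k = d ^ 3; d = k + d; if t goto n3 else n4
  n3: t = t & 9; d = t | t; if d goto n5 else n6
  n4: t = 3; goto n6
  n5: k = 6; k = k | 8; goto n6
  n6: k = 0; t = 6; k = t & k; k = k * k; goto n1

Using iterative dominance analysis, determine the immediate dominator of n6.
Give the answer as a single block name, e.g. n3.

Answer: n1

Derivation:
idom tree: n1←n0 n2←n1 n3←n1 n4←n2 n5←n3 n6←n1
Join-block Dom:
  n1: preds {n0,n6}: {n0} ∩ {n0,n1,n6} = {n0}; idom=n0
  n3: preds {n1,n2}: {n0,n1} ∩ {n0,n1,n2} = {n0,n1}; idom=n1
  n6: preds {n3,n4,n5}: {n0,n1,n3} ∩ {n0,n1,n2,n4} ∩ {n0,n1,n3,n5} = {n0,n1}; idom=n1

idom(n6) = n1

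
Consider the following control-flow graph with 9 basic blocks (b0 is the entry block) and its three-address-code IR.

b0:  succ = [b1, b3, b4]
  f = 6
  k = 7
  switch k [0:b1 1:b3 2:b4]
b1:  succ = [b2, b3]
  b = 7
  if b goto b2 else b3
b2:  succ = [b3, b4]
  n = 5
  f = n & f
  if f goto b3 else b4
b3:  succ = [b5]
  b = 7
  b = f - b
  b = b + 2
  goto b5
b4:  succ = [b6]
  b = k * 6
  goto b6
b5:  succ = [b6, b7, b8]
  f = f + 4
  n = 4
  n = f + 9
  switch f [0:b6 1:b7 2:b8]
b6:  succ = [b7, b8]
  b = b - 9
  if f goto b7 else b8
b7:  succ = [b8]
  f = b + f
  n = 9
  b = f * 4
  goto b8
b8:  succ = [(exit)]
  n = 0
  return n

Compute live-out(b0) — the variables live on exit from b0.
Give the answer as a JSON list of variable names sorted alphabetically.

Answer: ["f", "k"]

Derivation:
def/use:
  b0: def={f,k} ue=∅
  b1: def={b} ue=∅
  b2: def={f,n} ue={f}
  b3: def={b} ue={f}
  b4: def={b} ue={k}
  b5: def={f,n} ue={f}
  b6: def={b} ue={b,f}
  b7: def={b,f,n} ue={b,f}
  b8: def={n} ue=∅

Live sets:
  live b0: ∅→{f,k}
  live b1: {f,k}→{f,k}
  live b2: {f,k}→{f,k}
  live b3: {f}→{b,f}
  live b4: {f,k}→{b,f}
  live b5: {b,f}→{b,f}
  live b6: {b,f}→{b,f}
  live b7: {b,f}→∅
  live b8: ∅→∅

live-out(b0) = ["f", "k"]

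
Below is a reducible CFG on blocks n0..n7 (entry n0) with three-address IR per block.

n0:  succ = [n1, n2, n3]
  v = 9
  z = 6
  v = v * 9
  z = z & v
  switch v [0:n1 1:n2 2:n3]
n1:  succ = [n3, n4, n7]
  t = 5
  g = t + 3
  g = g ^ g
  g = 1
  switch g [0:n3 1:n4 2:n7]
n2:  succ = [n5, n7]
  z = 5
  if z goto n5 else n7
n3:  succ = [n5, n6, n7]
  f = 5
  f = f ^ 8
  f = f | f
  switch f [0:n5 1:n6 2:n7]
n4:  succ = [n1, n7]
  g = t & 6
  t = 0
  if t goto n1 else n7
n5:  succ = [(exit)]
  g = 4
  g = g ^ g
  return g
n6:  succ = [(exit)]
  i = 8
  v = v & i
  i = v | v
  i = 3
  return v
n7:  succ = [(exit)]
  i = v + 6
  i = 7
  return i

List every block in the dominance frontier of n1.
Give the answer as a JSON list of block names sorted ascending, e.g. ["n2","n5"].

Answer: ["n1", "n3", "n7"]

Derivation:
idom tree: n1←n0 n2←n0 n3←n0 n4←n1 n5←n0 n6←n3 n7←n0
Dom∩ at merges:
  n1: preds {n0,n4}: {n0} ∩ {n0,n1,n4} = {n0}; idom=n0
  n3: preds {n0,n1}: {n0} ∩ {n0,n1} = {n0}; idom=n0
  n5: preds {n2,n3}: {n0,n2} ∩ {n0,n3} = {n0}; idom=n0
  n7: preds {n1,n2,n3,n4}: {n0,n1} ∩ {n0,n2} ∩ {n0,n3} ∩ {n0,n1,n4} = {n0}; idom=n0

Frontier:
  join n1 pred n0: · stop@n0
  join n1 pred n4: n4→n1 stop@n0
  join n3 pred n0: · stop@n0
  join n3 pred n1: n1 stop@n0
  join n5 pred n2: n2 stop@n0
  join n5 pred n3: n3 stop@n0
  join n7 pred n1: n1 stop@n0
  join n7 pred n2: n2 stop@n0
  join n7 pred n3: n3 stop@n0
  join n7 pred n4: n4→n1 stop@n0
  n0 → ∅
  n1 → {n1,n3,n7}
  n2 → {n5,n7}
  n3 → {n5,n7}
  n4 → {n1,n7}
  n5 → ∅
  n6 → ∅
  n7 → ∅

DF(n1) = ["n1", "n3", "n7"]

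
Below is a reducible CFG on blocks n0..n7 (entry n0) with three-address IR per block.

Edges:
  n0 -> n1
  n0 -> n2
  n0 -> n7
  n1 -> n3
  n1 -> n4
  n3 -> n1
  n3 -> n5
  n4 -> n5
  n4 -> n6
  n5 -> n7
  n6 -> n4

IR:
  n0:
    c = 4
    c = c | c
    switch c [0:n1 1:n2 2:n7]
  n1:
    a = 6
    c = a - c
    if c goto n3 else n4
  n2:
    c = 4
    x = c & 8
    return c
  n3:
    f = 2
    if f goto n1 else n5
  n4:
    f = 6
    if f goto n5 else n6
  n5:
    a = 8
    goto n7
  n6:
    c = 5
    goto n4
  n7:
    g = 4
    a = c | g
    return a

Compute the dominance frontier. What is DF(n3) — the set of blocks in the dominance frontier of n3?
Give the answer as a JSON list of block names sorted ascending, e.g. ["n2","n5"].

Answer: ["n1", "n5"]

Derivation:
idom tree: n1←n0 n2←n0 n3←n1 n4←n1 n5←n1 n6←n4 n7←n0
Dom∩ at merges:
  n1: preds {n0,n3}: {n0} ∩ {n0,n1,n3} = {n0}; idom=n0
  n4: preds {n1,n6}: {n0,n1} ∩ {n0,n1,n4,n6} = {n0,n1}; idom=n1
  n5: preds {n3,n4}: {n0,n1,n3} ∩ {n0,n1,n4} = {n0,n1}; idom=n1
  n7: preds {n0,n5}: {n0} ∩ {n0,n1,n5} = {n0}; idom=n0

Frontier:
  n1←n0: walk · to n0
  n1←n3: walk n3→n1 to n0
  n4←n1: walk · to n1
  n4←n6: walk n6→n4 to n1
  n5←n3: walk n3 to n1
  n5←n4: walk n4 to n1
  n7←n0: walk · to n0
  n7←n5: walk n5→n1 to n0
  DF(n0)=∅
  DF(n1)={n1,n7}
  DF(n2)=∅
  DF(n3)={n1,n5}
  DF(n4)={n4,n5}
  DF(n5)={n7}
  DF(n6)={n4}
  DF(n7)=∅

DF(n3) = ["n1", "n5"]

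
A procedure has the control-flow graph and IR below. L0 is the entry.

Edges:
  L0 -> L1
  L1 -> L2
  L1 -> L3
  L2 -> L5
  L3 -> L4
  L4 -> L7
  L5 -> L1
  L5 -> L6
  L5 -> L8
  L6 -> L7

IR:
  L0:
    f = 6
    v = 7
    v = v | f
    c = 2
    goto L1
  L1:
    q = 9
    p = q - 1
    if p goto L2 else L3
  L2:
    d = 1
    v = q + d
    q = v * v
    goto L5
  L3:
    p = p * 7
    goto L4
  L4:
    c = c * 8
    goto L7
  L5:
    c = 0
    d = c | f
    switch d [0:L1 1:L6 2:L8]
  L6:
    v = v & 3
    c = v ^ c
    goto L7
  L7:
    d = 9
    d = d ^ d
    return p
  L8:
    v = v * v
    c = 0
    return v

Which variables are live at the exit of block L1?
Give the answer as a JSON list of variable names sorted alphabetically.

Answer: ["c", "f", "p", "q"]

Analysis:
def/use:
  L0 def {c,f,v} use ∅
  L1 def {p,q} use ∅
  L2 def {d,q,v} use {q}
  L3 def {p} use {p}
  L4 def {c} use {c}
  L5 def {c,d} use {f}
  L6 def {c,v} use {c,v}
  L7 def {d} use {p}
  L8 def {c,v} use {v}

Liveness:
  live L0: ∅→{c,f}
  live L1: {c,f}→{c,f,p,q}
  live L2: {f,p,q}→{f,p,v}
  live L3: {c,p}→{c,p}
  live L4: {c,p}→{p}
  live L5: {f,p,v}→{c,f,p,v}
  live L6: {c,p,v}→{p}
  live L7: {p}→∅
  live L8: {v}→∅

live-out(L1) = ["c", "f", "p", "q"]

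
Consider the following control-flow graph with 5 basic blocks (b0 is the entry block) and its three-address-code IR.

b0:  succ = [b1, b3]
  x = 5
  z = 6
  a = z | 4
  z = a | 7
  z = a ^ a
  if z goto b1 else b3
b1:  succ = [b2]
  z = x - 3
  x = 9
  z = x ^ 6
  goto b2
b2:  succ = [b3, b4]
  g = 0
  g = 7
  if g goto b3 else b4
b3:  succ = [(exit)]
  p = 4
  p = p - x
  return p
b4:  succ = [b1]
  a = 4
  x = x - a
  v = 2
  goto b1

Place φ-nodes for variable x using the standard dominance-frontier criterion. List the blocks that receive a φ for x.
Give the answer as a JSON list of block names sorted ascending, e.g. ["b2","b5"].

Answer: ["b1", "b3"]

Working:
idom tree: b1←b0 b2←b1 b3←b0 b4←b2
Join-block Dom:
  b1: preds {b0,b4}: {b0} ∩ {b0,b1,b2,b4} = {b0}; idom=b0
  b3: preds {b0,b2}: {b0} ∩ {b0,b1,b2} = {b0}; idom=b0

Frontier:
  join b1 pred b0: · stop@b0
  join b1 pred b4: b4→b2→b1 stop@b0
  join b3 pred b0: · stop@b0
  join b3 pred b2: b2→b1 stop@b0
  b0: DF=∅
  b1: DF={b1,b3}
  b2: DF={b1,b3}
  b3: DF=∅
  b4: DF={b1}

φ for x: defs {b0,b1,b4}
  DF⁺ = {b1,b3}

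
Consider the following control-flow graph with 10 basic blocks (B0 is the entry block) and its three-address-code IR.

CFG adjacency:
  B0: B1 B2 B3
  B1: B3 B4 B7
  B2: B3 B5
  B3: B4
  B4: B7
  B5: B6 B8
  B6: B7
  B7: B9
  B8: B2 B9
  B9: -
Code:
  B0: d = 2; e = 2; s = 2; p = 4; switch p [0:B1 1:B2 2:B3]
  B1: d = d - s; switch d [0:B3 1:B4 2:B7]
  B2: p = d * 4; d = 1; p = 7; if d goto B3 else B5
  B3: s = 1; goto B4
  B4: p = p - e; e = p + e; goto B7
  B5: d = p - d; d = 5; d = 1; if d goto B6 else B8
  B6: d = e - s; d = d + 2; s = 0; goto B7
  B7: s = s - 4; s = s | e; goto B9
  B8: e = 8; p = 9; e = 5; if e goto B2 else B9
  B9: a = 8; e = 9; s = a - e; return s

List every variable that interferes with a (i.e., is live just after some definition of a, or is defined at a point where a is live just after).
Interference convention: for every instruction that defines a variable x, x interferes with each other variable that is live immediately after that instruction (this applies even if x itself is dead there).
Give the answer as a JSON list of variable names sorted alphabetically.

Answer: ["e"]

Derivation:
Per-block:
  B0 def {d,e,p,s} use ∅
  B1 def {d} use {d,s}
  B2 def {d,p} use {d}
  B3 def {s} use ∅
  B4 def {e,p} use {e,p}
  B5 def {d} use {d,p}
  B6 def {d,s} use {e,s}
  B7 def {s} use {e,s}
  B8 def {e,p} use ∅
  B9 def {a,e,s} use ∅

Liveness:
  live B0: ∅→{d,e,p,s}
  live B1: {d,e,p,s}→{e,p,s}
  live B2: {d,e,s}→{d,e,p,s}
  live B3: {e,p}→{e,p,s}
  live B4: {e,p,s}→{e,s}
  live B5: {d,e,p,s}→{d,e,s}
  live B6: {e,s}→{e,s}
  live B7: {e,s}→∅
  live B8: {d,s}→{d,e,s}
  live B9: ∅→∅

Interfere edges:
  a — {e}
  d — {e,p,s}
  e — {a,d,p,s}
  p — {d,e,s}
  s — {d,e,p}

N(a) = ["e"]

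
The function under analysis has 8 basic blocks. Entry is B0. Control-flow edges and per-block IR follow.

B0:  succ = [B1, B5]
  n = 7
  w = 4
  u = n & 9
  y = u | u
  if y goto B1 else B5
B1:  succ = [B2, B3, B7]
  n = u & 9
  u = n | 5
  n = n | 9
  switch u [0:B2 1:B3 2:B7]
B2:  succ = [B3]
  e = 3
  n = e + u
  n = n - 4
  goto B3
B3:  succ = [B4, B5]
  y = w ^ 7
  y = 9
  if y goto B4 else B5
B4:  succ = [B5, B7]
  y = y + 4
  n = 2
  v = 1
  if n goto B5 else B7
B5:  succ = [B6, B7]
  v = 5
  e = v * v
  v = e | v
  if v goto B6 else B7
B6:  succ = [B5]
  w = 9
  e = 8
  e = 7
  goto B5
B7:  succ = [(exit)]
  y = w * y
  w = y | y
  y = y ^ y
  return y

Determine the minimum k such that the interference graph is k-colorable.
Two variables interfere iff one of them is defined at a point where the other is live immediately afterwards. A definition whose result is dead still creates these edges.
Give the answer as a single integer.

Answer: 4

Analysis:
Per-block:
  B0: def={n,u,w,y} ue=∅
  B1: def={n,u} ue={u}
  B2: def={e,n} ue={u}
  B3: def={y} ue={w}
  B4: def={n,v,y} ue={y}
  B5: def={e,v} ue=∅
  B6: def={e,w} ue=∅
  B7: def={w,y} ue={w,y}

Backward fixpoint:
  B0: in=∅ out={u,w,y}
  B1: in={u,w,y} out={u,w,y}
  B2: in={u,w} out={w}
  B3: in={w} out={w,y}
  B4: in={w,y} out={w,y}
  B5: in={w,y} out={w,y}
  B6: in={y} out={w,y}
  B7: in={w,y} out=∅

Interference:
  e: {u,v,w,y}
  n: {u,v,w,y}
  u: {e,n,w,y}
  v: {e,n,w,y}
  w: {e,n,u,v,y}
  y: {e,n,u,v,w}

Registers:
  clique {e,u,w,y} ⇒ need ≥ 4
  assign e→r2 n→r2 u→r3 v→r3 w→r0 y→r1 — no edge inside a register ⇒ χ ≤ 4
  χ = 4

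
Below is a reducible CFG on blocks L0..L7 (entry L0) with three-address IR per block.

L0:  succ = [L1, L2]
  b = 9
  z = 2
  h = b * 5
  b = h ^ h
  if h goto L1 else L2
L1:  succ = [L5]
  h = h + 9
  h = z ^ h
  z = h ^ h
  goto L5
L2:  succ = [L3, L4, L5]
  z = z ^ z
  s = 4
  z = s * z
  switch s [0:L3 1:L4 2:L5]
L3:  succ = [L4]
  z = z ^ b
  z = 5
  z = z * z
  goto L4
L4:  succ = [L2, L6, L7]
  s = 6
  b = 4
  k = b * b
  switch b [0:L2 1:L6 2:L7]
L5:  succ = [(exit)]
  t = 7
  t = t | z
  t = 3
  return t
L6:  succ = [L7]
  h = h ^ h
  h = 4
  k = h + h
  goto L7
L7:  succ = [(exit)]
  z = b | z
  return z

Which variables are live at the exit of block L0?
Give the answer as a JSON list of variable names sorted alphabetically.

Answer: ["b", "h", "z"]

Working:
Block summaries:
  L0: {b,h,z} / ∅
  L1: {h,z} / {h,z}
  L2: {s,z} / {z}
  L3: {z} / {b,z}
  L4: {b,k,s} / ∅
  L5: {t} / {z}
  L6: {h,k} / {h}
  L7: {z} / {b,z}

Backward fixpoint:
  L0 li=∅ lo={b,h,z}
  L1 li={h,z} lo={z}
  L2 li={b,h,z} lo={b,h,z}
  L3 li={b,h,z} lo={h,z}
  L4 li={h,z} lo={b,h,z}
  L5 li={z} lo=∅
  L6 li={b,h,z} lo={b,z}
  L7 li={b,z} lo=∅

live-out(L0) = ["b", "h", "z"]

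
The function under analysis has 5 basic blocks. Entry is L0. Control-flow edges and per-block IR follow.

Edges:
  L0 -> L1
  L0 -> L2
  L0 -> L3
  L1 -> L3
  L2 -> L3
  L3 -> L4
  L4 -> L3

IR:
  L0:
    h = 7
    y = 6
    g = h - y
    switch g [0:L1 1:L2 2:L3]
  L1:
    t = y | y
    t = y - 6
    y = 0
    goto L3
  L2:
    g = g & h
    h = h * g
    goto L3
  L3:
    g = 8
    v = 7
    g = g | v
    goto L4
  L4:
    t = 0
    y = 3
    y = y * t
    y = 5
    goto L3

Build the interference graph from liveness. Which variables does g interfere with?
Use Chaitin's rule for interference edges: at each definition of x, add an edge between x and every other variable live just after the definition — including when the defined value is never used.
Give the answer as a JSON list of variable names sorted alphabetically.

Block summaries:
  L0: def={g,h,y} ue=∅
  L1: def={t,y} ue={y}
  L2: def={g,h} ue={g,h}
  L3: def={g,v} ue=∅
  L4: def={t,y} ue=∅

Live sets:
  L0 li=∅ lo={g,h,y}
  L1 li={y} lo=∅
  L2 li={g,h} lo=∅
  L3 li=∅ lo=∅
  L4 li=∅ lo=∅

Interference:
  g — {h,v,y}
  h — {g,y}
  t — {y}
  v — {g}
  y — {g,h,t}

N(g) = ["h", "v", "y"]

Answer: ["h", "v", "y"]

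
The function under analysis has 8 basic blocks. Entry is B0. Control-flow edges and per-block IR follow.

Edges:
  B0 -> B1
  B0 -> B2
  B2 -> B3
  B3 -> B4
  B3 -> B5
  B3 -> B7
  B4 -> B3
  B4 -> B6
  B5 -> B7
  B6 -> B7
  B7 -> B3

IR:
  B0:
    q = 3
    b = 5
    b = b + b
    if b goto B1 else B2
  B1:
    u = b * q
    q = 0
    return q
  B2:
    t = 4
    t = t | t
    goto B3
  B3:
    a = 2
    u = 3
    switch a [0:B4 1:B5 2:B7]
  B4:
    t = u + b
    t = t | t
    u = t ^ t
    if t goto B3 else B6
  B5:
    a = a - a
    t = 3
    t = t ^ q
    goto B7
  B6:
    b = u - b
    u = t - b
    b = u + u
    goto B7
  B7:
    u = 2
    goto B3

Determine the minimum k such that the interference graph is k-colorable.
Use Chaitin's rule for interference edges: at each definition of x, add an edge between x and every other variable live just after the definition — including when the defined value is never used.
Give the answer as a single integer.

Block summaries:
  B0: def={b,q} ue=∅
  B1: def={q,u} ue={b,q}
  B2: def={t} ue=∅
  B3: def={a,u} ue=∅
  B4: def={t,u} ue={b,u}
  B5: def={a,t} ue={a,q}
  B6: def={b,u} ue={b,t,u}
  B7: def={u} ue=∅

Liveness:
  B0 li=∅ lo={b,q}
  B1 li={b,q} lo=∅
  B2 li={b,q} lo={b,q}
  B3 li={b,q} lo={a,b,q,u}
  B4 li={b,q,u} lo={b,q,t,u}
  B5 li={a,b,q} lo={b,q}
  B6 li={b,q,t,u} lo={b,q}
  B7 li={b,q} lo={b,q}

Interference:
  a↔{b,q,u}
  b↔{a,q,t,u}
  q↔{a,b,t,u}
  t↔{b,q,u}
  u↔{a,b,q,t}

Chromatic number:
  clique {a,b,q,u} ⇒ need ≥ 4
  4-colouring: c0={b}  c1={q}  c2={u}  c3={a,t}
  χ = 4

Answer: 4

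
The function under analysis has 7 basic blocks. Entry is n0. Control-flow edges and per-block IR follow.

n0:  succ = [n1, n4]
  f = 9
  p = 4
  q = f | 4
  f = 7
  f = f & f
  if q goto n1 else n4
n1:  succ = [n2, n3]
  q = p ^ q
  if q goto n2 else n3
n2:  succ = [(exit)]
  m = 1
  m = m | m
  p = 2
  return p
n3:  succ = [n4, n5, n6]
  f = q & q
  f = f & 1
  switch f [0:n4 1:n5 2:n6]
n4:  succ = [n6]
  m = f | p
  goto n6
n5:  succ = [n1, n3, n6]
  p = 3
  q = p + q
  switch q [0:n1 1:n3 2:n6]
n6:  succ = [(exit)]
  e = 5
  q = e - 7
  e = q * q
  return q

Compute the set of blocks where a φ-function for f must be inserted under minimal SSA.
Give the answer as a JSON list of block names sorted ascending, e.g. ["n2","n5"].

Answer: ["n1", "n3", "n4", "n6"]

Derivation:
idom tree: n1←n0 n2←n1 n3←n1 n4←n0 n5←n3 n6←n0
Join-block Dom:
  n1: preds {n0,n5}: {n0} ∩ {n0,n1,n3,n5} = {n0}; idom=n0
  n3: preds {n1,n5}: {n0,n1} ∩ {n0,n1,n3,n5} = {n0,n1}; idom=n1
  n4: preds {n0,n3}: {n0} ∩ {n0,n1,n3} = {n0}; idom=n0
  n6: preds {n3,n4,n5}: {n0,n1,n3} ∩ {n0,n4} ∩ {n0,n1,n3,n5} = {n0}; idom=n0

Frontier:
  n1←n0: walk · to n0
  n1←n5: walk n5→n3→n1 to n0
  n3←n1: walk · to n1
  n3←n5: walk n5→n3 to n1
  n4←n0: walk · to n0
  n4←n3: walk n3→n1 to n0
  n6←n3: walk n3→n1 to n0
  n6←n4: walk n4 to n0
  n6←n5: walk n5→n3→n1 to n0
  DF(n0)=∅
  DF(n1)={n1,n4,n6}
  DF(n2)=∅
  DF(n3)={n1,n3,n4,n6}
  DF(n4)={n6}
  DF(n5)={n1,n3,n6}
  DF(n6)=∅

φ for f: defs {n0,n3}
  DF⁺ = {n1,n3,n4,n6}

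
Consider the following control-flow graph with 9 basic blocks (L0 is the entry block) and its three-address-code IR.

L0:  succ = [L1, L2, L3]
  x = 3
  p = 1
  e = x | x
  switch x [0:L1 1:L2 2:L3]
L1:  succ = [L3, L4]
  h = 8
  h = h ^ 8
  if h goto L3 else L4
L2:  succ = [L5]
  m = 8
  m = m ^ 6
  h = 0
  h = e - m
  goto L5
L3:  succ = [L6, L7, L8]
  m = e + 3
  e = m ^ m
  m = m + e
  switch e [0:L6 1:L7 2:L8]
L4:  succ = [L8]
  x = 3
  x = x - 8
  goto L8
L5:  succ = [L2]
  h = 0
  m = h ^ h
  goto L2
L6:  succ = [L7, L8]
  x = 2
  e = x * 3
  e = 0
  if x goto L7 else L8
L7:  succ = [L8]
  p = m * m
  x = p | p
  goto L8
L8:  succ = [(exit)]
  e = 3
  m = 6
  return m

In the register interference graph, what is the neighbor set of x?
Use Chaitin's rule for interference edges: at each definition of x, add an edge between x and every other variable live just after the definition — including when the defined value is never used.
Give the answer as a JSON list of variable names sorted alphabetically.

Answer: ["e", "m", "p"]

Derivation:
Block summaries:
  L0: def={e,p,x} ue=∅
  L1: def={h} ue=∅
  L2: def={h,m} ue={e}
  L3: def={e,m} ue={e}
  L4: def={x} ue=∅
  L5: def={h,m} ue=∅
  L6: def={e,x} ue=∅
  L7: def={p,x} ue={m}
  L8: def={e,m} ue=∅

Backward fixpoint:
  live L0: ∅→{e}
  live L1: {e}→{e}
  live L2: {e}→{e}
  live L3: {e}→{m}
  live L4: ∅→∅
  live L5: {e}→{e}
  live L6: {m}→{m}
  live L7: {m}→∅
  live L8: ∅→∅

Interfere edges:
  e↔{h,m,x}
  h↔{e,m}
  m↔{e,h,x}
  p↔{x}
  x↔{e,m,p}

N(x) = ["e", "m", "p"]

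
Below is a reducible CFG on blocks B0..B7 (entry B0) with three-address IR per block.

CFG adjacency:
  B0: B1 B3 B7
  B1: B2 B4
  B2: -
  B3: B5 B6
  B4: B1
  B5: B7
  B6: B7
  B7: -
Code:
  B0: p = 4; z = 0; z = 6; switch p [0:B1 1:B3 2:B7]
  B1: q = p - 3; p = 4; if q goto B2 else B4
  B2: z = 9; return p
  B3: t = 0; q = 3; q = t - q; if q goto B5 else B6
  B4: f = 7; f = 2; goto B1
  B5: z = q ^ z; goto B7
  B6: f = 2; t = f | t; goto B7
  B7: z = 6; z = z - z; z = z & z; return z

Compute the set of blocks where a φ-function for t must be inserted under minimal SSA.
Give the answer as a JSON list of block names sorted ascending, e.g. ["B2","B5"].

Answer: ["B7"]

Working:
idom tree: B1←B0 B2←B1 B3←B0 B4←B1 B5←B3 B6←B3 B7←B0
Join-block Dom:
  B1: preds {B0,B4}: {B0} ∩ {B0,B1,B4} = {B0}; idom=B0
  B7: preds {B0,B5,B6}: {B0} ∩ {B0,B3,B5} ∩ {B0,B3,B6} = {B0}; idom=B0

DF derivation:
  B1←B0: walk · to B0
  B1←B4: walk B4→B1 to B0
  B7←B0: walk · to B0
  B7←B5: walk B5→B3 to B0
  B7←B6: walk B6→B3 to B0
  DF(B0)=∅
  DF(B1)={B1}
  DF(B2)=∅
  DF(B3)={B7}
  DF(B4)={B1}
  DF(B5)={B7}
  DF(B6)={B7}
  DF(B7)=∅

φ for t: defs {B3,B6}
  DF⁺ = {B7}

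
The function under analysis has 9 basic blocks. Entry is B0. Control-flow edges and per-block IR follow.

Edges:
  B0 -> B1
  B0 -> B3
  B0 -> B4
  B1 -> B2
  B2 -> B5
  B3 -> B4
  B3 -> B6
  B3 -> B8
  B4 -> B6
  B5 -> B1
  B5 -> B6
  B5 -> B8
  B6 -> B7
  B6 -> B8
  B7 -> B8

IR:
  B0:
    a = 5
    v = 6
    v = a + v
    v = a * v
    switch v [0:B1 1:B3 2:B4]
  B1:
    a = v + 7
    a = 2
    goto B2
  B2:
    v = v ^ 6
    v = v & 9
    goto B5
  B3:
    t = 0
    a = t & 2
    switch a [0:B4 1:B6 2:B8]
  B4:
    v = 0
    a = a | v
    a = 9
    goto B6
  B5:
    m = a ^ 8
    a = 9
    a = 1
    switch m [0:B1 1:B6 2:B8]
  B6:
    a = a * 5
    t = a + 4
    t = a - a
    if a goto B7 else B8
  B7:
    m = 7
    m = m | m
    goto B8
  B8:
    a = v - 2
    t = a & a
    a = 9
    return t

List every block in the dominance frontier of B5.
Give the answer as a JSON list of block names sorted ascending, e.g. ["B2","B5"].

idom tree: B1←B0 B2←B1 B3←B0 B4←B0 B5←B2 B6←B0 B7←B6 B8←B0
Join-block Dom:
  B1: preds {B0,B5}: {B0} ∩ {B0,B1,B2,B5} = {B0}; idom=B0
  B4: preds {B0,B3}: {B0} ∩ {B0,B3} = {B0}; idom=B0
  B6: preds {B3,B4,B5}: {B0,B3} ∩ {B0,B4} ∩ {B0,B1,B2,B5} = {B0}; idom=B0
  B8: preds {B3,B5,B6,B7}: {B0,B3} ∩ {B0,B1,B2,B5} ∩ {B0,B6} ∩ {B0,B6,B7} = {B0}; idom=B0

DF derivation:
  join B1 pred B0: · stop@B0
  join B1 pred B5: B5→B2→B1 stop@B0
  join B4 pred B0: · stop@B0
  join B4 pred B3: B3 stop@B0
  join B6 pred B3: B3 stop@B0
  join B6 pred B4: B4 stop@B0
  join B6 pred B5: B5→B2→B1 stop@B0
  join B8 pred B3: B3 stop@B0
  join B8 pred B5: B5→B2→B1 stop@B0
  join B8 pred B6: B6 stop@B0
  join B8 pred B7: B7→B6 stop@B0
  B0 → ∅
  B1 → {B1,B6,B8}
  B2 → {B1,B6,B8}
  B3 → {B4,B6,B8}
  B4 → {B6}
  B5 → {B1,B6,B8}
  B6 → {B8}
  B7 → {B8}
  B8 → ∅

DF(B5) = ["B1", "B6", "B8"]

Answer: ["B1", "B6", "B8"]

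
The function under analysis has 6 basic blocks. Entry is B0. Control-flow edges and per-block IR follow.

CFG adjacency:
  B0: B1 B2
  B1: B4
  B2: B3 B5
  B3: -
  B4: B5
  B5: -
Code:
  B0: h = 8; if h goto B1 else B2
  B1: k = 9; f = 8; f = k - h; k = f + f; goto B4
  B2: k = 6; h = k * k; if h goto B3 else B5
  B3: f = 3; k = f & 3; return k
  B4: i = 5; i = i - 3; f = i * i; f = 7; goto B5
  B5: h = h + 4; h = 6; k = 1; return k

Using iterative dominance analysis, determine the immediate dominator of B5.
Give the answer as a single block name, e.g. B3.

Answer: B0

Working:
idom tree: B1←B0 B2←B0 B3←B2 B4←B1 B5←B0
Join-block Dom:
  B5: preds {B2,B4}: {B0,B2} ∩ {B0,B1,B4} = {B0}; idom=B0

idom(B5) = B0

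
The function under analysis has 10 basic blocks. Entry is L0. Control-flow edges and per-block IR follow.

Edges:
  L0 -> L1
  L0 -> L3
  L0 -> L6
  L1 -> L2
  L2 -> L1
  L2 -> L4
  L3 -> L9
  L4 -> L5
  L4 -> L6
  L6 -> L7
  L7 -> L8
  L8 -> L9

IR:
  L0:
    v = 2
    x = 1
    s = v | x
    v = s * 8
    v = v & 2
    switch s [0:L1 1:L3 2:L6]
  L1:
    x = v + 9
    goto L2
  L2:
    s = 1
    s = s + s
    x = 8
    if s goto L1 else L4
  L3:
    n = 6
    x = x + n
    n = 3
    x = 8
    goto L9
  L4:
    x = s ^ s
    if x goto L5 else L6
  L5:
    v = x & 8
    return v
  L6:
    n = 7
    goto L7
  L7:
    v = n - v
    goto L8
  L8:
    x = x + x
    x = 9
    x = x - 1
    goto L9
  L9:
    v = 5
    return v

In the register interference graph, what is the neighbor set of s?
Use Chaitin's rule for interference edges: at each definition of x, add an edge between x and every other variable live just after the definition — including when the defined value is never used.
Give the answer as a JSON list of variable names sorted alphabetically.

Block summaries:
  L0 def {s,v,x} use ∅
  L1 def {x} use {v}
  L2 def {s,x} use ∅
  L3 def {n,x} use {x}
  L4 def {x} use {s}
  L5 def {v} use {x}
  L6 def {n} use ∅
  L7 def {v} use {n,v}
  L8 def {x} use {x}
  L9 def {v} use ∅

Liveness:
  L0: in=∅ out={v,x}
  L1: in={v} out={v}
  L2: in={v} out={s,v}
  L3: in={x} out=∅
  L4: in={s,v} out={v,x}
  L5: in={x} out=∅
  L6: in={v,x} out={n,v,x}
  L7: in={n,v,x} out={x}
  L8: in={x} out=∅
  L9: in=∅ out=∅

Interference:
  n — {v,x}
  s — {v,x}
  v — {n,s,x}
  x — {n,s,v}

N(s) = ["v", "x"]

Answer: ["v", "x"]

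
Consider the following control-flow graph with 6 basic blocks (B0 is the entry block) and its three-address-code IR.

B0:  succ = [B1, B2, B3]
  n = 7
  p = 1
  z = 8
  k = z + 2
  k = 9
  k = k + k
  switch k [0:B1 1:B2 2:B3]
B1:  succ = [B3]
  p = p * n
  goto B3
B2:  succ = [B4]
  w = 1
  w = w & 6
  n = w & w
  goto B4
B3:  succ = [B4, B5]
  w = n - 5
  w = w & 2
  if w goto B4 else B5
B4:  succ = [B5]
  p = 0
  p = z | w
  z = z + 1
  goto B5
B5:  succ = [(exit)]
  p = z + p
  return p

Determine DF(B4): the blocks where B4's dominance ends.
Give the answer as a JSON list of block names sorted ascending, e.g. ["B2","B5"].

Answer: ["B5"]

Analysis:
idom tree: B1←B0 B2←B0 B3←B0 B4←B0 B5←B0
Dom at joins:
  B3: preds {B0,B1}: {B0} ∩ {B0,B1} = {B0}; idom=B0
  B4: preds {B2,B3}: {B0,B2} ∩ {B0,B3} = {B0}; idom=B0
  B5: preds {B3,B4}: {B0,B3} ∩ {B0,B4} = {B0}; idom=B0

DF walk-up:
  B3←B0: walk · to B0
  B3←B1: walk B1 to B0
  B4←B2: walk B2 to B0
  B4←B3: walk B3 to B0
  B5←B3: walk B3 to B0
  B5←B4: walk B4 to B0
  B0: DF=∅
  B1: DF={B3}
  B2: DF={B4}
  B3: DF={B4,B5}
  B4: DF={B5}
  B5: DF=∅

DF(B4) = ["B5"]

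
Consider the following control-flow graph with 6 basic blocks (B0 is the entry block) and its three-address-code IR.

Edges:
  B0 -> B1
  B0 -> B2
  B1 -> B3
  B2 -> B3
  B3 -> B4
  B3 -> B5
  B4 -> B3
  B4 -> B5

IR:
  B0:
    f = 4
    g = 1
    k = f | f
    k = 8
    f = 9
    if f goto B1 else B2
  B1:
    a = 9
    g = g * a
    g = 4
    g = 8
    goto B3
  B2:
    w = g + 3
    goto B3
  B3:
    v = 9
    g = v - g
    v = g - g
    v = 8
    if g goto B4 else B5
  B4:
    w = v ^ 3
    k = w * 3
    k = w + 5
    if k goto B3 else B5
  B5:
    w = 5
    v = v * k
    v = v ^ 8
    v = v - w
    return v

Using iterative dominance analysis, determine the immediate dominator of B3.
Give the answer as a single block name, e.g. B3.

idom tree: B1←B0 B2←B0 B3←B0 B4←B3 B5←B3
Dom∩ at merges:
  B3: preds {B1,B2,B4}: {B0,B1} ∩ {B0,B2} ∩ {B0,B3,B4} = {B0}; idom=B0
  B5: preds {B3,B4}: {B0,B3} ∩ {B0,B3,B4} = {B0,B3}; idom=B3

idom(B3) = B0

Answer: B0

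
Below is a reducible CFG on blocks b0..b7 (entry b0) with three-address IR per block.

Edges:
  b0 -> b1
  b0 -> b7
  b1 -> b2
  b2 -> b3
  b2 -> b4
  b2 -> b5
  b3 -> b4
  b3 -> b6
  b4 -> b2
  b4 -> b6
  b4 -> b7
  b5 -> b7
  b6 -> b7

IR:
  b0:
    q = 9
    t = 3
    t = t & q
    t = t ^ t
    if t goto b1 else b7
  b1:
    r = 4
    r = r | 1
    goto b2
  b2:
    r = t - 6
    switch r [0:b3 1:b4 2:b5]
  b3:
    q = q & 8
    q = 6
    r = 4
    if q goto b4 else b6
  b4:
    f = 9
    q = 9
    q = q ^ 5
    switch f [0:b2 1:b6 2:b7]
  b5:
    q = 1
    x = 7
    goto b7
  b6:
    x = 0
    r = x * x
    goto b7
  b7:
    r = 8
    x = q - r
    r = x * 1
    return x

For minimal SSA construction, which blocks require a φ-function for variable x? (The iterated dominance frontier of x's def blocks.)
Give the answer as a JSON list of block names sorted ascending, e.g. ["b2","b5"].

idom tree: b1←b0 b2←b1 b3←b2 b4←b2 b5←b2 b6←b2 b7←b0
Dom∩ at merges:
  b2: preds {b1,b4}: {b0,b1} ∩ {b0,b1,b2,b4} = {b0,b1}; idom=b1
  b4: preds {b2,b3}: {b0,b1,b2} ∩ {b0,b1,b2,b3} = {b0,b1,b2}; idom=b2
  b6: preds {b3,b4}: {b0,b1,b2,b3} ∩ {b0,b1,b2,b4} = {b0,b1,b2}; idom=b2
  b7: preds {b0,b4,b5,b6}: {b0} ∩ {b0,b1,b2,b4} ∩ {b0,b1,b2,b5} ∩ {b0,b1,b2,b6} = {b0}; idom=b0

DF derivation:
  b2←b1: walk · to b1
  b2←b4: walk b4→b2 to b1
  b4←b2: walk · to b2
  b4←b3: walk b3 to b2
  b6←b3: walk b3 to b2
  b6←b4: walk b4 to b2
  b7←b0: walk · to b0
  b7←b4: walk b4→b2→b1 to b0
  b7←b5: walk b5→b2→b1 to b0
  b7←b6: walk b6→b2→b1 to b0
  b0 → ∅
  b1 → {b7}
  b2 → {b2,b7}
  b3 → {b4,b6}
  b4 → {b2,b6,b7}
  b5 → {b7}
  b6 → {b7}
  b7 → ∅

φ for x: defs {b5,b6,b7}
  DF⁺ = {b7}

Answer: ["b7"]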